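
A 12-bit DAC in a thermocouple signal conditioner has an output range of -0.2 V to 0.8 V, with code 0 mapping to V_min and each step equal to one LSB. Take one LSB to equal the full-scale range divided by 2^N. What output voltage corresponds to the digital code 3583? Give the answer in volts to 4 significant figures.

0.6748 V

Range = 0.8 − (-0.2) = 1 V. LSB = 1 V / 2^12.
V_out = V_min + code × LSB = -0.2 V + 3583 × 1 V / 4096
      = -0.2 V + 0.874756 V = 0.674756 V.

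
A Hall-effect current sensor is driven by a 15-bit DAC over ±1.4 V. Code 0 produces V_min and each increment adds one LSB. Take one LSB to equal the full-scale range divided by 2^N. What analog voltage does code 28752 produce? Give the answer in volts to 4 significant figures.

Range = 1.4 − (-1.4) = 2.8 V. LSB = 2.8 V / 2^15.
Output = V_min + (28752/32768) × range = -1.4 + 0.877441 × 2.8 V
      = -1.4 + 2.45684 = 1.05684 V.

1.057 V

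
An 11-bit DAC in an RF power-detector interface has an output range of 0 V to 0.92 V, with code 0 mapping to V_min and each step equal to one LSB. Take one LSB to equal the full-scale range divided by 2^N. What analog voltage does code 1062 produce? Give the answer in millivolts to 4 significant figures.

477.1 mV

Span = 0.92 V. LSB = 0.92 V / 2^11.
V_out = V_min + code × LSB = 0 V + 1062 × 0.92 V / 2048
      = 0 V + 0.477070 V = 0.477070 V.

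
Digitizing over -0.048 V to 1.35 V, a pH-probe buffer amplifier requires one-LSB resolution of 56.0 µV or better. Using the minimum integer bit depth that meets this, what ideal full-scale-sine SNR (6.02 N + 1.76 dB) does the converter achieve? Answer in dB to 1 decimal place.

92.1 dB

Range = 1.35 − (-0.048) = 1.398 V.
Required number of levels: 1.398/56.0 µV = 24964; smallest N with 2^N ≥ that is 15.
6.02(15) + 1.76 = 92.06 dB.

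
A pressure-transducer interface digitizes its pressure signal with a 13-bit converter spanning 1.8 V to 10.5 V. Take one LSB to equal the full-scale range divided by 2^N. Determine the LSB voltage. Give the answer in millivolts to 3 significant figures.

Full-scale range = 10.5 V − (1.8 V) = 8.7 V.
2^13 = 8192 levels.
LSB = 8.7 V ÷ 2^13 = 8.7/8192 V = 1.06 mV.

1.06 mV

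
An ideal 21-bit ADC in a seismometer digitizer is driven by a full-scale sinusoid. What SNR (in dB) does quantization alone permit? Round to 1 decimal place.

Ideal quantization SNR: 6.02 × 21 + 1.76 dB = 128.2 dB.

128.2 dB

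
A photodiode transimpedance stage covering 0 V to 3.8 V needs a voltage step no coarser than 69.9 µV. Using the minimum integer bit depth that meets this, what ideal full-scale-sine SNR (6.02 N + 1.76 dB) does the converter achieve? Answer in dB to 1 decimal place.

Full-scale range = 3.8 V.
3.8 V / 69.9 µV = 54360. Since 2^15 = 32768 and 2^16 = 65536, N = 16.
Ideal SNR at N = 16: 6.02·16 + 1.76 = 98.1 dB.

98.1 dB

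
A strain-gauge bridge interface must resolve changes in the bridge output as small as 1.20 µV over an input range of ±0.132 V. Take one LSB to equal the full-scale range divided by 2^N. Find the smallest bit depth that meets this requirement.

18 bits

Range = 0.132 − (-0.132) = 0.264 V.
Required number of levels: 0.264/1.20 µV = 220000; smallest N with 2^N ≥ that is 18.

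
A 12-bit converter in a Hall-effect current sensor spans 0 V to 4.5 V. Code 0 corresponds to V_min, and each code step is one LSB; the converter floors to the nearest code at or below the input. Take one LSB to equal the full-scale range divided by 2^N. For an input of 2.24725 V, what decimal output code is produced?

2045

Span = 4.5 V. LSB = 4.5 V / 2^12 ≈ 1.099 mV.
(V_in − V_min) × 2^12/range = (2.24725 − (0)) × 4096/4.5 = 2045.497.
Floor → code = 2045.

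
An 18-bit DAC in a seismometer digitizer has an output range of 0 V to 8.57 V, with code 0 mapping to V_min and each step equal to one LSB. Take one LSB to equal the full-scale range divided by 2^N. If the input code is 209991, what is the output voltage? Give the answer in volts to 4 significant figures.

6.865 V

Range is 8.57 V. LSB = 8.57 V / 2^18.
V_out = 0 + 209991 × (8.57/262144) V
      = 0 V + 6.86502 V = 6.86502 V.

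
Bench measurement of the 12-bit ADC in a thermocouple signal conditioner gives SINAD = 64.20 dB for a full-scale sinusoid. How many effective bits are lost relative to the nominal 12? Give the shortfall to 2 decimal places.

N_eff = (64.20 − 1.76)/6.02 = 10.3721 bits.
Lost resolution: 12 − 10.3721 = 1.6279 bits.

1.63 bits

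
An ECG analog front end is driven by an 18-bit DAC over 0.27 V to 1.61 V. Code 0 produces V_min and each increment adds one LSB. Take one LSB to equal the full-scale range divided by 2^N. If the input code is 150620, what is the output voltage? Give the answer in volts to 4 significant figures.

1.040 V

The full-scale span is 1.61 − (0.27) = 1.34 V. LSB = 1.34 V / 2^18.
Output = V_min + (150620/262144) × range = 0.27 + 0.574570 × 1.34 V
      = 0.27 + 0.769923 = 1.03992 V.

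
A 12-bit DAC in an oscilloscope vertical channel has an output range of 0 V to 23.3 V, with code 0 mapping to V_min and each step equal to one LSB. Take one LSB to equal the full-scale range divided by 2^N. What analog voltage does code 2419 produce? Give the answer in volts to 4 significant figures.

Span = 23.3 V. LSB = 23.3 V / 2^12.
Output = V_min + (2419/4096) × range = 0 + 0.590576 × 23.3 V
      = 0 + 13.7604 = 13.7604 V.

13.76 V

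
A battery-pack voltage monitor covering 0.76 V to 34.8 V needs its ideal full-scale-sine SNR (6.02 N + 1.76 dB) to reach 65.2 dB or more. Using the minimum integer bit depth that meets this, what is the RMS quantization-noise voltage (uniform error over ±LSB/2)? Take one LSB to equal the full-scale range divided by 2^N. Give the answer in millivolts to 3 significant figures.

Span: 34.8 V − (0.76 V) = 34.04 V.
Required N = ⌈(65.2 − 1.76)/6.02⌉ = ⌈10.538⌉ = 11.
LSB = 34.04 V ÷ 2^11 = 34.04/2048 V = 16.621 mV.
σ_q = LSB/√12 = 16.621 mV/3.4641 = 4.80 mV.

4.80 mV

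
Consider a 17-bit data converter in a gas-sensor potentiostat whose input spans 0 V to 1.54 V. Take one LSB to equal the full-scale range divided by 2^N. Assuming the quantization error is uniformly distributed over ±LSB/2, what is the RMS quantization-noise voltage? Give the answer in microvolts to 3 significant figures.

V_FS = 1.54 V.
LSB = 1.54 V ÷ 2^17 = 1.54/131072 V = 11.749 µV.
For a uniform distribution on [−LSB/2, +LSB/2], V_rms = LSB/√12 = 11.749 µV/3.4641 = 3.39 µV.

3.39 µV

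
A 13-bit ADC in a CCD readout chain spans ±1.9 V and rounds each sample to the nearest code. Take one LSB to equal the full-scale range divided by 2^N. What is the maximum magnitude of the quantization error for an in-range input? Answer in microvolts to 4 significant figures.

231.9 µV

Span: 1.9 V − (-1.9 V) = 3.8 V.
Step size = 3.8/8192 V = 463.867 µV.
Worst-case error for round-to-nearest is half an LSB: 231.9 µV.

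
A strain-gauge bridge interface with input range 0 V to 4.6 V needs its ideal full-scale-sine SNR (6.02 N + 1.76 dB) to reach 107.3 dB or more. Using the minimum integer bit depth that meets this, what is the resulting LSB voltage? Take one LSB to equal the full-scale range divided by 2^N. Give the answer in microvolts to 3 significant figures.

17.5 µV

Span = 4.6 V.
Required N = ⌈(107.3 − 1.76)/6.02⌉ = ⌈17.532⌉ = 18.
LSB = 4.6 V / 2^18 = 17.5 µV.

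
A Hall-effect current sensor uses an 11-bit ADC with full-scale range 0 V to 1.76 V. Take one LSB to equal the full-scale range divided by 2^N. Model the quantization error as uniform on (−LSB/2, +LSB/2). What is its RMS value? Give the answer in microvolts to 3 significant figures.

V_FS = 1.76 V.
One LSB is 1.76 V / 2048 = 0.85938 mV.
RMS of a uniform error over width LSB is LSB/√12 = 248 µV.

248 µV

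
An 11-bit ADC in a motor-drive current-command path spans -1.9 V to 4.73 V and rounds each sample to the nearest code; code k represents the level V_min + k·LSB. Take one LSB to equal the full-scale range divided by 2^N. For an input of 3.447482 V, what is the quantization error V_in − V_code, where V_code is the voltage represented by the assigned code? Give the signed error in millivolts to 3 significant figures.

−0.545 mV

The full-scale span is 4.73 − (-1.9) = 6.63 V. LSB = 6.63 V / 2^11 ≈ 3.237 mV.
(3.447482 − (-1.9)) / LSB = 5.347482 × 2048/6.63 = 1651.8315. Nearest integer: k = 1652.
Reconstructed level: -1.9 + 1652 × 6.63/2048 V = 3.448027344 V.
Error = V_in − V_code = 3.447482 − (3.448027344) = −0.545 mV.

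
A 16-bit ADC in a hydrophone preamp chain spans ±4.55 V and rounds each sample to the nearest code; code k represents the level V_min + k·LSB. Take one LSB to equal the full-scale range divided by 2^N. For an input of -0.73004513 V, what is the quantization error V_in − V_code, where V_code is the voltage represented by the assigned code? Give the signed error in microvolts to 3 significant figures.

Span: 4.55 V − (-4.55 V) = 9.1 V. LSB = 9.1 V / 2^16 ≈ 138.9 µV.
(-0.73004513 − (-4.55)) / LSB = 3.81995487 × 65536/9.1 = 27510.3915. Nearest integer: k = 27510.
V_code = -4.55 + (27510/65536) × 9.1 = -0.73009948730 V.
V_in − V_code = -0.73004513 − (-0.73009948730) = +54.4 µV.

+54.4 µV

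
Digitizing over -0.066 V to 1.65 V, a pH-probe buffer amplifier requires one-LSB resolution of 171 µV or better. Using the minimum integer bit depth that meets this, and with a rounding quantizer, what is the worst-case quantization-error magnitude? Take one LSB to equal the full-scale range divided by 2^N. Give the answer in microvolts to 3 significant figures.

Span: 1.65 V − (-0.066 V) = 1.716 V.
Required number of levels: 1.716/171 µV = 10035; smallest N with 2^N ≥ that is 14.
Step size = 1.716/16384 V = 104.74 µV.
Half an LSB is 52.4 µV.

52.4 µV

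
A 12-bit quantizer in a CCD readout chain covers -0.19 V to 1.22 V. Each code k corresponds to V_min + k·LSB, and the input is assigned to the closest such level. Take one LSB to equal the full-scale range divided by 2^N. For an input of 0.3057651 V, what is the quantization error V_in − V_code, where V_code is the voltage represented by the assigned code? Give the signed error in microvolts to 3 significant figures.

+62.0 µV

Full-scale range = 1.22 V − (-0.19 V) = 1.41 V. LSB = 1.41 V / 2^12 ≈ 344.2 µV.
(V_in − V_min)/LSB = (0.3057651 − (-0.19)) × 4096/1.41 = 1440.1800 → nearest code k = 1440.
V_code = -0.19 + (1440/4096) × 1.41 = 0.3057031250 V.
Error = V_in − V_code = 0.3057651 − (0.3057031250) = +62.0 µV.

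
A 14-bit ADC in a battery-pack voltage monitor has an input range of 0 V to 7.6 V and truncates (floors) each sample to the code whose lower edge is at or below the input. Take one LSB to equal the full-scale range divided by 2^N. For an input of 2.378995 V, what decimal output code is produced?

V_FS = 7.6 V. LSB = 7.6 V / 2^14 ≈ 463.9 µV.
code = ⌊(V_in − V_min)/LSB⌋ = ⌊(V_in − V_min) × 2^14 / range⌋
     = ⌊(2.378995 − (0)) × 16384 / 7.6⌋ = ⌊2.378995 × 16384/7.6⌋
     = ⌊5128.612⌋ = 5128.

5128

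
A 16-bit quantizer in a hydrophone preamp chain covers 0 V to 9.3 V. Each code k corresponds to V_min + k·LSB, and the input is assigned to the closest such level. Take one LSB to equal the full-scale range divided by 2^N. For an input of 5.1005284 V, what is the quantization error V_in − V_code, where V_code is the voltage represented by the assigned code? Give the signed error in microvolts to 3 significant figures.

Span = 9.3 V. LSB = 9.3 V / 2^16 ≈ 141.9 µV.
(V_in − V_min)/LSB = (5.1005284 − (0)) × 65536/9.3 = 35942.8203 → nearest code k = 35943.
V_code = 0 + (35943/65536) × 9.3 = 5.1005538940 V.
V_in − V_code = 5.1005284 − (5.1005538940) = −25.5 µV.

−25.5 µV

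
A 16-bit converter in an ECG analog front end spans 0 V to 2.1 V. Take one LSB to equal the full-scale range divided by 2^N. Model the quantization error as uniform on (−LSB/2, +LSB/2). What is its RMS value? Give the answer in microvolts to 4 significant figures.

Span = 2.1 V.
Step size = 2.1/65536 V = 32.0435 µV.
V_rms = LSB/√12 = 32.0435 µV / √12 = 9.250 µV.

9.250 µV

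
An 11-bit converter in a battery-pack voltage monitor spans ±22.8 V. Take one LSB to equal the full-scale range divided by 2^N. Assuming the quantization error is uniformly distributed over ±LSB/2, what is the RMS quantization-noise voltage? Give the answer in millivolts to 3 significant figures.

Span: 22.8 V − (-22.8 V) = 45.6 V.
LSB = 45.6 V / 2^11 = 22.266 mV.
RMS of a uniform error over width LSB is LSB/√12 = 6.43 mV.

6.43 mV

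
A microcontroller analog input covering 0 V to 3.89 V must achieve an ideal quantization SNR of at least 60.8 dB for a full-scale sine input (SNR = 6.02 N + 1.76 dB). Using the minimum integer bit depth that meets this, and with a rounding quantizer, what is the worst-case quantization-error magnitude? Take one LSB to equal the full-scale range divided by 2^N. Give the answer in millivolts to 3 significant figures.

V_FS = 3.89 V.
6.02 N + 1.76 ≥ 60.8 gives N ≥ 9.807, so the minimum integer is 10.
LSB = 3.89 V ÷ 2^10 = 3.89/1024 V = 3.7988 mV.
Half an LSB is 1.90 mV.

1.90 mV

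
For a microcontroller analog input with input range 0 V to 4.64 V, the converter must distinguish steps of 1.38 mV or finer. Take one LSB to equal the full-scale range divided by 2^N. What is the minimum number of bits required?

Range is 4.64 V.
4.64 V / 1.38 mV = 3362. Since 2^11 = 2048 and 2^12 = 4096, N = 12.

12 bits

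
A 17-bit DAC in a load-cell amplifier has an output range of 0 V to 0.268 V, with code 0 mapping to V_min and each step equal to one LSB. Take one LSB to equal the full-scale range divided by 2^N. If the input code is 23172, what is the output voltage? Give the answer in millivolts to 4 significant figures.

47.38 mV

Span = 0.268 V. LSB = 0.268 V / 2^17.
V_out = 0 + 23172 × (0.268/131072) V
      = 0 V + 0.0473793 V = 0.0473793 V.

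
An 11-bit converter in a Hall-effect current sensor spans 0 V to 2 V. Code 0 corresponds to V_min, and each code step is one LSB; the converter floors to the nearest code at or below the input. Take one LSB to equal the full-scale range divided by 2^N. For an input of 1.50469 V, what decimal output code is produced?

Span = 2 V. LSB = 2 V / 2^11 ≈ 0.9766 mV.
V_in − V_min = 1.50469 − (0) = 1.50469 V.
Divide by LSB: 1.50469 × 2048/2 = 1540.8026.
Truncating gives code 1540.

1540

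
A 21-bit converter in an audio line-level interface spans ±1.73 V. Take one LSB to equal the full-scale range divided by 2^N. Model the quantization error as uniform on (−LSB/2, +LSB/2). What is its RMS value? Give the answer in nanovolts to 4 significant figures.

476.3 nV

Range = 1.73 − (-1.73) = 3.46 V.
LSB = 3.46 V / 2^21 = 1.64986 µV.
For a uniform distribution on [−LSB/2, +LSB/2], V_rms = LSB/√12 = 1.64986 µV/3.4641 = 476.3 nV.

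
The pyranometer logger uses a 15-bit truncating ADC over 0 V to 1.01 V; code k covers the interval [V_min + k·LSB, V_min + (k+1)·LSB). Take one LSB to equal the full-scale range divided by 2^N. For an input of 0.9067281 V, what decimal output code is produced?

Span = 1.01 V. LSB = 1.01 V / 2^15 ≈ 30.82 µV.
V_in − V_min = 0.9067281 − (0) = 0.9067281 V.
Divide by LSB: 0.9067281 × 32768/1.01 = 29417.4915.
Truncating gives code 29417.

29417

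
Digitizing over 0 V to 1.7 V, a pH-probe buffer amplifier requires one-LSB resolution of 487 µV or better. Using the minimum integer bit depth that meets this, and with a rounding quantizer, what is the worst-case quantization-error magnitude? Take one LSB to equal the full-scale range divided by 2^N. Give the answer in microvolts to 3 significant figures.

208 µV

Span = 1.7 V.
Levels needed ≥ 1.7/487 µV = 3491. 2^12 = 4096 suffices, so N_min = 12.
One LSB is 1.7 V / 4096 = 415.04 µV.
Half an LSB is 208 µV.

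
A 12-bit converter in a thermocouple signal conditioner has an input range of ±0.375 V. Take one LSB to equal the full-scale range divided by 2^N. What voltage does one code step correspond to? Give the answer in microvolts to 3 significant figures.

Span: 0.375 V − (-0.375 V) = 0.75 V.
There are 2^12 = 4096 steps.
LSB = 0.75 V / 2^12 = 183 µV.

183 µV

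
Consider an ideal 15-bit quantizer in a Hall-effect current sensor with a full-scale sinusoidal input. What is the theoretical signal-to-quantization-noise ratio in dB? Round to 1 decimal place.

For an ideal N-bit converter with full-scale sine input, SNR = 6.02 N + 1.76 dB. SNR = 6.02 × 15 + 1.76 = 90.30 + 1.76 = 92.06 dB.

92.1 dB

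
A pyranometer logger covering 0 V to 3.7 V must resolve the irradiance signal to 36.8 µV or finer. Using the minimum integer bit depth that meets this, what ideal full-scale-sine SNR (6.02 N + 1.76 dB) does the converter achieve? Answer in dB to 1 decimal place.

Span = 3.7 V.
Need 2^N ≥ 3.7 V / 36.8 µV = 100500 → N_min = 17.
SNR = 6.02 × 17 + 1.76 = 104.10 dB.

104.1 dB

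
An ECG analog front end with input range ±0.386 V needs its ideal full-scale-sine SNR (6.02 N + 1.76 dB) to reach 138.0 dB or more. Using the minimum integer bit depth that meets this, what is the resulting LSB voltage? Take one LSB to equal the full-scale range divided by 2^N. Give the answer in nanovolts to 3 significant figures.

92.0 nV

Full-scale range = 0.386 V − (-0.386 V) = 0.772 V.
N ≥ (138.0 − 1.76)/6.02 = 22.631 → N_min = 23.
Step size = 0.772/8388608 V = 92.0 nV.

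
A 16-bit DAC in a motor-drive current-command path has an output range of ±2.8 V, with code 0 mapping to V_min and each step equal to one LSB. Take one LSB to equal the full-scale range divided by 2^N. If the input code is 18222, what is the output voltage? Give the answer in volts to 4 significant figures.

Range = 2.8 − (-2.8) = 5.6 V. LSB = 5.6 V / 2^16.
Output = V_min + (18222/65536) × range = -2.8 + 0.278046 × 5.6 V
      = -2.8 + 1.55706 = -1.24294 V.

-1.243 V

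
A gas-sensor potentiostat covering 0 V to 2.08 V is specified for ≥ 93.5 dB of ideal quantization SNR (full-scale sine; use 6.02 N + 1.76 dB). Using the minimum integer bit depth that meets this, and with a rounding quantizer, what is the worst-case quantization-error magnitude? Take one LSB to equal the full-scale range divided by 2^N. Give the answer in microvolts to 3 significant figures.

15.9 µV

Span = 2.08 V.
6.02 N + 1.76 ≥ 93.5 gives N ≥ 15.239, so the minimum integer is 16.
Step size = 2.08/65536 V = 31.738 µV.
Max error for round-to-nearest is LSB/2 = 15.9 µV.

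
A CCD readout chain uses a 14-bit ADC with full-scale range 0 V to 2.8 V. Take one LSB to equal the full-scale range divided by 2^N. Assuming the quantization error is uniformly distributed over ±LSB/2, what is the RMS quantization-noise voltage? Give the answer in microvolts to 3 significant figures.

Full-scale range = 2.8 V.
LSB = 2.8 V ÷ 2^14 = 2.8/16384 V = 170.90 µV.
RMS of a uniform error over width LSB is LSB/√12 = 49.3 µV.

49.3 µV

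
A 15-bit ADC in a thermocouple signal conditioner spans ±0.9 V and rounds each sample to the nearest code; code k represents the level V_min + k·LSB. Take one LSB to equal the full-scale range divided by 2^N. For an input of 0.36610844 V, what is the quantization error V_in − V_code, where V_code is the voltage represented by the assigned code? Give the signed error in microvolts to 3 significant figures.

−10.9 µV

The full-scale span is 0.9 − (-0.9) = 1.8 V. LSB = 1.8 V / 2^15 ≈ 54.93 µV.
(0.36610844 − (-0.9)) / LSB = 1.26610844 × 32768/1.8 = 23048.8008. Nearest integer: k = 23049.
V_code = V_min + k × range/2^15 = -0.9 + 23049 × 1.8/32768 = 0.36611938477 V.
V_in − V_code = 0.36610844 − (0.36611938477) = −10.9 µV.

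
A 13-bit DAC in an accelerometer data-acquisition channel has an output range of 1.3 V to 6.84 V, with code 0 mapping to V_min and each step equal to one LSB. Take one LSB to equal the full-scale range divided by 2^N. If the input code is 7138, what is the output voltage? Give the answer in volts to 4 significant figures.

6.127 V

Full-scale range = 6.84 V − (1.3 V) = 5.54 V. LSB = 5.54 V / 2^13.
V_out = 1.3 + 7138 × (5.54/8192) V
      = 1.3 + 4.82721 = 6.12721 V.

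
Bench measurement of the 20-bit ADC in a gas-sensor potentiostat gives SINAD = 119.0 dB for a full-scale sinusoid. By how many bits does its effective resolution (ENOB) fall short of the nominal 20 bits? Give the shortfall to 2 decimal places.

Effective bits = (119.0 − 1.76)/6.02 = 19.4751.
20 − 19.4751 = 0.52 bits below nominal.

0.52 bits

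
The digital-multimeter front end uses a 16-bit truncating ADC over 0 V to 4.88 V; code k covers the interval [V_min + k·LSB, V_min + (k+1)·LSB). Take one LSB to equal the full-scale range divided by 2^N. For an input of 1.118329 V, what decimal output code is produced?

15018

Full-scale range = 4.88 V. LSB = 4.88 V / 2^16 ≈ 74.46 µV.
V_in − V_min = 1.118329 − (0) = 1.118329 V.
Divide by LSB: 1.118329 × 65536/4.88 = 15018.6085.
Truncating gives code 15018.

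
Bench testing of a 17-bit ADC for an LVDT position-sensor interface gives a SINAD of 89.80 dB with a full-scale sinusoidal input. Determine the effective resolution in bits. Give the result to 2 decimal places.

14.62 bits

ENOB = (89.80 − 1.76)/6.02 = 14.6246 bits.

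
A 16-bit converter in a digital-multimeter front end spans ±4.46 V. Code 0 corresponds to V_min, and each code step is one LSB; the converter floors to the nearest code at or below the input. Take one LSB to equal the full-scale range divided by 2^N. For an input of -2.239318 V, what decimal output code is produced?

Full-scale range = 4.46 V − (-4.46 V) = 8.92 V. LSB = 8.92 V / 2^16 ≈ 136.1 µV.
V_in − V_min = -2.239318 − (-4.46) = 2.220682 V.
Divide by LSB: 2.220682 × 65536/8.92 = 16315.5399.
Truncating gives code 16315.

16315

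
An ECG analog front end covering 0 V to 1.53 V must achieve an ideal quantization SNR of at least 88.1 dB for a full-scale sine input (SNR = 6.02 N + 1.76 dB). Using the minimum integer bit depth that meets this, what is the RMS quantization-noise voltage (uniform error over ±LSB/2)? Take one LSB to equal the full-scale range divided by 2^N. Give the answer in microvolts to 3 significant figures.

Range is 1.53 V.
Required N = ⌈(88.1 − 1.76)/6.02⌉ = ⌈14.342⌉ = 15.
LSB = 1.53 V / 2^15 = 46.692 µV.
RMS noise = LSB/√12 = 13.5 µV.

13.5 µV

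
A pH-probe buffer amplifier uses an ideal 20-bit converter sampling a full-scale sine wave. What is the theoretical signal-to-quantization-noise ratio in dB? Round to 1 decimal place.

122.2 dB

6.02(20) + 1.76 = 120.40 + 1.76 = 122.16 dB.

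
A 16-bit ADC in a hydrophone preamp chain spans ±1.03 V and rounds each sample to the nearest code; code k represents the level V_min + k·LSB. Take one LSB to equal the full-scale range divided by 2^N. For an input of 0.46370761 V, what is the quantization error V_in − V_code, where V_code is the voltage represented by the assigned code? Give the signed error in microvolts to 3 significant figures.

Span: 1.03 V − (-1.03 V) = 2.06 V. LSB = 2.06 V / 2^16 ≈ 31.43 µV.
(0.46370761 − (-1.03)) / LSB = 1.49370761 × 65536/2.06 = 47520.2048. Nearest integer: k = 47520.
V_code = V_min + k × range/2^16 = -1.03 + 47520 × 2.06/65536 = 0.46370117188 V.
e = 0.46370761 − (0.46370117188) = +6.44 µV.

+6.44 µV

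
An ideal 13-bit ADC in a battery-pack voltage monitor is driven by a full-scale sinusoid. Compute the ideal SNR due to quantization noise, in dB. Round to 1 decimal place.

80.0 dB

6.02(13) + 1.76 = 78.26 + 1.76 = 80.02 dB.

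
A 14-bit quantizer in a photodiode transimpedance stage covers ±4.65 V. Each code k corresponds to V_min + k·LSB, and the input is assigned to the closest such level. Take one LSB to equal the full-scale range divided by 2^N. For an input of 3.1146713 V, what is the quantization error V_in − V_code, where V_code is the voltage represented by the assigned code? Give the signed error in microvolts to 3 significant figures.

The full-scale span is 4.65 − (-4.65) = 9.3 V. LSB = 9.3 V / 2^14 ≈ 0.5676 mV.
Position in LSBs: (3.1146713 − (-4.65)) × 16384/9.3 = 13679.1801; rounding gives k = 13679.
V_code = V_min + k × range/2^14 = -4.65 + 13679 × 9.3/16384 = 3.1145690918 V.
Error = V_in − V_code = 3.1146713 − (3.1145690918) = +102 µV.

+102 µV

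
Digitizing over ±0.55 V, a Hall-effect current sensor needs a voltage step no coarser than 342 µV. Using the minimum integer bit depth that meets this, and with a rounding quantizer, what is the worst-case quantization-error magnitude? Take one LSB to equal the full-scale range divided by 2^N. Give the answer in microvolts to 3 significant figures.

The full-scale span is 0.55 − (-0.55) = 1.1 V.
1.1 V / 342 µV = 3216. Since 2^11 = 2048 and 2^12 = 4096, N = 12.
LSB = 1.1 V ÷ 2^12 = 1.1/4096 V = 268.55 µV.
Half an LSB is 134 µV.

134 µV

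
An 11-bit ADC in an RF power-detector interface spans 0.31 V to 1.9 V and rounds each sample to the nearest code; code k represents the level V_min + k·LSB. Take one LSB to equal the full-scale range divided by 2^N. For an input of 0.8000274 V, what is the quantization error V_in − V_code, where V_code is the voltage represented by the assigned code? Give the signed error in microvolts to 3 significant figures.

The full-scale span is 1.9 − (0.31) = 1.59 V. LSB = 1.59 V / 2^11 ≈ 0.7764 mV.
Position in LSBs: (0.8000274 − (0.31)) × 2048/1.59 = 631.1799; rounding gives k = 631.
Reconstructed level: 0.31 + 631 × 1.59/2048 V = 0.7998876953 V.
e = 0.8000274 − (0.7998876953) = +140 µV.

+140 µV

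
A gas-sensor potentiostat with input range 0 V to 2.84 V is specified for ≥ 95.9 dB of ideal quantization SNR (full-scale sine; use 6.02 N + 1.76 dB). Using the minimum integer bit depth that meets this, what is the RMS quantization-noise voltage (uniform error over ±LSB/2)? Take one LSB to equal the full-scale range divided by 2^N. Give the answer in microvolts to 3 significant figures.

Full-scale range = 2.84 V.
Solving 6.02 N ≥ 95.9 − 1.76: N ≥ 15.638. Round up → N = 16.
One LSB is 2.84 V / 65536 = 43.335 µV.
V_rms = LSB/√12 = 12.5 µV.

12.5 µV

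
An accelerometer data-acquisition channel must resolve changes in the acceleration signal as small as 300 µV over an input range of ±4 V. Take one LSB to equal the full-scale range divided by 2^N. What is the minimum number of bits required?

The full-scale span is 4 − (-4) = 8 V.
Required number of levels: 8/300 µV = 26667; smallest N with 2^N ≥ that is 15.

15 bits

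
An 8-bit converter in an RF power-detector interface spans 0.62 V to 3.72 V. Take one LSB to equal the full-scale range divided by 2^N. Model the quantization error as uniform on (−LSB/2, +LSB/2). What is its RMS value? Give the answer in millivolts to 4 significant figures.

Range = 3.72 − (0.62) = 3.1 V.
One LSB is 3.1 V / 256 = 12.1094 mV.
For a uniform distribution on [−LSB/2, +LSB/2], V_rms = LSB/√12 = 12.1094 mV/3.4641 = 3.496 mV.

3.496 mV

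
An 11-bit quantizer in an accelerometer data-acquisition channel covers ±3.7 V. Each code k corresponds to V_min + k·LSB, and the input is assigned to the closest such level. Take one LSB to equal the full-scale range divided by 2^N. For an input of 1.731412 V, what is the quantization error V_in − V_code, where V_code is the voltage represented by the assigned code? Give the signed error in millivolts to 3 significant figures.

Full-scale range = 3.7 V − (-3.7 V) = 7.4 V. LSB = 7.4 V / 2^11 ≈ 3.613 mV.
(V_in − V_min)/LSB = (1.731412 − (-3.7)) × 2048/7.4 = 1503.1800 → nearest code k = 1503.
V_code = V_min + k × range/2^11 = -3.7 + 1503 × 7.4/2048 = 1.730761719 V.
Error = V_in − V_code = 1.731412 − (1.730761719) = +0.650 mV.

+0.650 mV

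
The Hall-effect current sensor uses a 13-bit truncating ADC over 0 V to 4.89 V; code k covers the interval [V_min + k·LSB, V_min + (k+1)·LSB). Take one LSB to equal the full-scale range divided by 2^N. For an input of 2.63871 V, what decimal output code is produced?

4420

Full-scale range = 4.89 V. LSB = 4.89 V / 2^13 ≈ 0.5969 mV.
V_in − V_min = 2.63871 − (0) = 2.63871 V.
Divide by LSB: 2.63871 × 8192/4.89 = 4420.5138.
Truncating gives code 4420.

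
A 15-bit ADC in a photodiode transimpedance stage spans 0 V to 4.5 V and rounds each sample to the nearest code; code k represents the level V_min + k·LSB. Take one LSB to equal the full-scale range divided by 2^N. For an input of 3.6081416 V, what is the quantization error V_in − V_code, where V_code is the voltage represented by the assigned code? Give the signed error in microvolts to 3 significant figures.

−43.2 µV

Range is 4.5 V. LSB = 4.5 V / 2^15 ≈ 137.3 µV.
(V_in − V_min)/LSB = (3.6081416 − (0)) × 32768/4.5 = 26273.6853 → nearest code k = 26274.
V_code = V_min + k × range/2^15 = 0 + 26274 × 4.5/32768 = 3.6081848145 V.
Error = V_in − V_code = 3.6081416 − (3.6081848145) = −43.2 µV.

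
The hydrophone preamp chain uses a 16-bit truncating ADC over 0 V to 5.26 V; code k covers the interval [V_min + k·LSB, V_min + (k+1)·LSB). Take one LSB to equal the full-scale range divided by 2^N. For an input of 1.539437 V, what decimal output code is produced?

19180

V_FS = 5.26 V. LSB = 5.26 V / 2^16 ≈ 80.26 µV.
V_in − V_min = 1.539437 − (0) = 1.539437 V.
Divide by LSB: 1.539437 × 65536/5.26 = 19180.3314.
Truncating gives code 19180.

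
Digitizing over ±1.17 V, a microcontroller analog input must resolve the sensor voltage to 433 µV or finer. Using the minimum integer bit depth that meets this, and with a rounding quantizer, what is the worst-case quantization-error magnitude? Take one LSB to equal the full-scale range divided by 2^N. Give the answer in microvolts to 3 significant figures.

143 µV

Range = 1.17 − (-1.17) = 2.34 V.
Required number of levels: 2.34/433 µV = 5404.2; smallest N with 2^N ≥ that is 13.
Step size = 2.34/8192 V = 285.64 µV.
|e|_max = LSB/2 = 143 µV.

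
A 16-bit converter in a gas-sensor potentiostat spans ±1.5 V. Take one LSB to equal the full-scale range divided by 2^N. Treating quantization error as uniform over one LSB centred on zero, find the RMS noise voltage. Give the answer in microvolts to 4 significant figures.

Span: 1.5 V − (-1.5 V) = 3 V.
One LSB is 3 V / 65536 = 45.7764 µV.
σ_q = LSB/√12 = 45.7764 µV/3.4641 = 13.21 µV.

13.21 µV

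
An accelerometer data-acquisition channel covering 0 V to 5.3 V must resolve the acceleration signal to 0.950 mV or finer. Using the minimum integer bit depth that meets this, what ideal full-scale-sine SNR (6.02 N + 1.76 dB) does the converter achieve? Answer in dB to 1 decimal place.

V_FS = 5.3 V.
5.3 V / 0.950 mV = 5579. Since 2^12 = 4096 and 2^13 = 8192, N = 13.
6.02(13) + 1.76 = 80.02 dB.

80.0 dB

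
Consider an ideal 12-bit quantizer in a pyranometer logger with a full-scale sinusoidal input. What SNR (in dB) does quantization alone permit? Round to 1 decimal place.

SNR = 6.02·12 + 1.76 = 74.00 dB.

74.0 dB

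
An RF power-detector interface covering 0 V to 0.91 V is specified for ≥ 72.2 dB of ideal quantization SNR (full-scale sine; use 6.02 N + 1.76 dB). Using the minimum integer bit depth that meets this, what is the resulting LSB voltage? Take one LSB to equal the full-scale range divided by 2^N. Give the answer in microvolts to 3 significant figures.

222 µV

Full-scale range = 0.91 V.
N ≥ (72.2 − 1.76)/6.02 = 11.701 → N_min = 12.
LSB = 0.91 V ÷ 2^12 = 0.91/4096 V = 222 µV.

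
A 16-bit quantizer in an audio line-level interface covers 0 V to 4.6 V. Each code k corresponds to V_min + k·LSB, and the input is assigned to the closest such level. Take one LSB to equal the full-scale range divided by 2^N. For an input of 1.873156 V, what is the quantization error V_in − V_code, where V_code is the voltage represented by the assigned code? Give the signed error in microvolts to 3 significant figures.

−16.0 µV

V_FS = 4.6 V. LSB = 4.6 V / 2^16 ≈ 70.19 µV.
Position in LSBs: (1.873156 − (0)) × 65536/4.6 = 26686.7721; rounding gives k = 26687.
Reconstructed level: 0 + 26687 × 4.6/65536 V = 1.8731719971 V.
e = 1.873156 − (1.8731719971) = −16.0 µV.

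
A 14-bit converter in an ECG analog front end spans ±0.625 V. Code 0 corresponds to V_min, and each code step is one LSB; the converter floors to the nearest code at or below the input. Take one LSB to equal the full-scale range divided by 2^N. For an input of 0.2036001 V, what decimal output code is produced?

10860

The full-scale span is 0.625 − (-0.625) = 1.25 V. LSB = 1.25 V / 2^14 ≈ 76.29 µV.
V_in − V_min = 0.2036001 − (-0.625) = 0.8286001 V.
Divide by LSB: 0.8286001 × 16384/1.25 = 10860.6272.
Truncating gives code 10860.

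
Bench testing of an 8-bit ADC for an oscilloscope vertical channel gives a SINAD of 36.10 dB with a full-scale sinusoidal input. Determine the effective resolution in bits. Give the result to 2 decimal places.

(36.10 − 1.76) / 6.02 = 34.34/6.02 = 5.7043 effective bits.

5.70 bits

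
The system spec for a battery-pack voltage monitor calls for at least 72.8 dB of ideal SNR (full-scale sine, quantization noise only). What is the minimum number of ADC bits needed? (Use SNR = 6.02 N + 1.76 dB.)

12 bits

N ≥ (72.8 − 1.76)/6.02 = 11.801 → N_min = 12.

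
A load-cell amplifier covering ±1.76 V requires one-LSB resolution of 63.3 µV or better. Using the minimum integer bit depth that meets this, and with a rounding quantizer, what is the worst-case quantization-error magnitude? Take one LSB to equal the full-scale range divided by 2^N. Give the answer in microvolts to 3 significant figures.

Full-scale range = 1.76 V − (-1.76 V) = 3.52 V.
Required number of levels: 3.52/63.3 µV = 55608; smallest N with 2^N ≥ that is 16.
LSB = 3.52 V ÷ 2^16 = 3.52/65536 V = 53.711 µV.
Max error for round-to-nearest is LSB/2 = 26.9 µV.

26.9 µV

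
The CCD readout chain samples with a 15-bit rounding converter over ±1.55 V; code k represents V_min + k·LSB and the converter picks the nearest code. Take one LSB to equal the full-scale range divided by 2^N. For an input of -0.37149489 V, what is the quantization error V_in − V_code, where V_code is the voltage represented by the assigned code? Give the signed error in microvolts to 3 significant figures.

The full-scale span is 1.55 − (-1.55) = 3.1 V. LSB = 3.1 V / 2^15 ≈ 94.60 µV.
(-0.37149489 − (-1.55)) / LSB = 1.17850511 × 32768/3.1 = 12457.1792. Nearest integer: k = 12457.
Reconstructed level: -1.55 + 12457 × 3.1/32768 V = -0.37151184082 V.
e = -0.37149489 − (-0.37151184082) = +17.0 µV.

+17.0 µV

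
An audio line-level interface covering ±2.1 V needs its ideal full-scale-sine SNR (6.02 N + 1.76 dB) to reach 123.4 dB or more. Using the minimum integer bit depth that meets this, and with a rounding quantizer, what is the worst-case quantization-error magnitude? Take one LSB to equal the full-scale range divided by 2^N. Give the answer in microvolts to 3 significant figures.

1.00 µV

Range = 2.1 − (-2.1) = 4.2 V.
Solving 6.02 N ≥ 123.4 − 1.76: N ≥ 20.206. Round up → N = 21.
LSB = 4.2 V ÷ 2^21 = 4.2/2097152 V = 2.0027 µV.
|e|_max = LSB/2 = 1.00 µV.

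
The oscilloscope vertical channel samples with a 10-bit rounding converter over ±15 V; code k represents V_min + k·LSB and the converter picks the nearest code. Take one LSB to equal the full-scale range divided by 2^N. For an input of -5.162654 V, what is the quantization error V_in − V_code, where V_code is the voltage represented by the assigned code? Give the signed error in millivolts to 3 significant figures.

The full-scale span is 15 − (-15) = 30 V. LSB = 30 V / 2^10 ≈ 29.30 mV.
(-5.162654 − (-15)) / LSB = 9.837346 × 1024/30 = 335.7814. Nearest integer: k = 336.
Reconstructed level: -15 + 336 × 30/1024 V = -5.156250000 V.
e = -5.162654 − (-5.156250000) = −6.40 mV.

−6.40 mV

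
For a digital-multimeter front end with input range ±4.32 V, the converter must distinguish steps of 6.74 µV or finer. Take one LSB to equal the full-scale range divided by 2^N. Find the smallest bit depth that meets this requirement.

21 bits

The full-scale span is 4.32 − (-4.32) = 8.64 V.
Need 2^N ≥ 8.64 V / 6.74 µV = 1.282e6 → N_min = 21.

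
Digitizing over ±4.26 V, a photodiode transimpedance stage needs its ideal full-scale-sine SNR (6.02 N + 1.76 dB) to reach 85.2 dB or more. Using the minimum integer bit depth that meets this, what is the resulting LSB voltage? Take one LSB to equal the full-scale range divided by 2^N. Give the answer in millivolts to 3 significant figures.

0.520 mV

Span: 4.26 V − (-4.26 V) = 8.52 V.
Required N = ⌈(85.2 − 1.76)/6.02⌉ = ⌈13.860⌉ = 14.
LSB = 8.52 V ÷ 2^14 = 8.52/16384 V = 0.520 mV.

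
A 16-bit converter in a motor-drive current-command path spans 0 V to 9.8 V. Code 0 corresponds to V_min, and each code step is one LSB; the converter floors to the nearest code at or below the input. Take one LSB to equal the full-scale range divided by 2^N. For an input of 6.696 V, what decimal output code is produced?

V_FS = 9.8 V. LSB = 9.8 V / 2^16 ≈ 149.5 µV.
(V_in − V_min) × 2^16/range = (6.696 − (0)) × 65536/9.8 = 44778.475.
Floor → code = 44778.

44778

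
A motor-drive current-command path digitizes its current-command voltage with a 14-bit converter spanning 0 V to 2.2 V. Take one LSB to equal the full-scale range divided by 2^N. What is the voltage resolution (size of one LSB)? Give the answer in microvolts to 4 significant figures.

134.3 µV

V_FS = 2.2 V.
There are 2^14 = 16384 steps.
One LSB is 2.2 V / 16384 = 134.3 µV.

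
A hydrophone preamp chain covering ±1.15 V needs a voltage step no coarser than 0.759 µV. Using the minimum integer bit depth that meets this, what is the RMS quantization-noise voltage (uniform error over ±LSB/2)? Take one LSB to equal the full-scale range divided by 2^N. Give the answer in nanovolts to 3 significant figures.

Full-scale range = 1.15 V − (-1.15 V) = 2.3 V.
Levels needed ≥ 2.3/0.759 µV = 3.030e6. 2^22 = 4194304 suffices, so N_min = 22.
One LSB is 2.3 V / 4194304 = 0.54836 µV.
V_rms = LSB/√12 = 158 nV.

158 nV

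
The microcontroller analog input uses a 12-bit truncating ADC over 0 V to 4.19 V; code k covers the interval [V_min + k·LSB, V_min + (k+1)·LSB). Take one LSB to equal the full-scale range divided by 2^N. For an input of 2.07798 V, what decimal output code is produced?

Full-scale range = 4.19 V. LSB = 4.19 V / 2^12 ≈ 1.023 mV.
code = ⌊(V_in − V_min)/LSB⌋ = ⌊(V_in − V_min) × 2^12 / range⌋
     = ⌊(2.07798 − (0)) × 4096 / 4.19⌋ = ⌊2.07798 × 4096/4.19⌋
     = ⌊2031.362⌋ = 2031.

2031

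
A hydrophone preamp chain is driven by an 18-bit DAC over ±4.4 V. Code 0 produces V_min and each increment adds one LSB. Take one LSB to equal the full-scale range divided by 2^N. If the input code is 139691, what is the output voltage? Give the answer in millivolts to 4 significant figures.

Span: 4.4 V − (-4.4 V) = 8.8 V. LSB = 8.8 V / 2^18.
V_out = -4.4 + 139691 × (8.8/262144) V
      = -4.4 V + 4.68933 V = 0.289334 V.

289.3 mV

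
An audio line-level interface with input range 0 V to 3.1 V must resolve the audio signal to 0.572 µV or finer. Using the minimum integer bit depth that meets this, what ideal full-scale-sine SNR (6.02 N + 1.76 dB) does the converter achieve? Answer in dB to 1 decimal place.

140.2 dB

V_FS = 3.1 V.
Required number of levels: 3.1/0.572 µV = 5.4196e6; smallest N with 2^N ≥ that is 23.
6.02(23) + 1.76 = 140.22 dB.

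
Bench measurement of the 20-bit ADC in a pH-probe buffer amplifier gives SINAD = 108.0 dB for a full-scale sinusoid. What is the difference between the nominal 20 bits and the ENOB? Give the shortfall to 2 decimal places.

2.35 bits

ENOB = (SINAD − 1.76)/6.02 = (108.0 − 1.76)/6.02 = 17.6478 bits.
Lost resolution: 20 − 17.6478 = 2.3522 bits.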